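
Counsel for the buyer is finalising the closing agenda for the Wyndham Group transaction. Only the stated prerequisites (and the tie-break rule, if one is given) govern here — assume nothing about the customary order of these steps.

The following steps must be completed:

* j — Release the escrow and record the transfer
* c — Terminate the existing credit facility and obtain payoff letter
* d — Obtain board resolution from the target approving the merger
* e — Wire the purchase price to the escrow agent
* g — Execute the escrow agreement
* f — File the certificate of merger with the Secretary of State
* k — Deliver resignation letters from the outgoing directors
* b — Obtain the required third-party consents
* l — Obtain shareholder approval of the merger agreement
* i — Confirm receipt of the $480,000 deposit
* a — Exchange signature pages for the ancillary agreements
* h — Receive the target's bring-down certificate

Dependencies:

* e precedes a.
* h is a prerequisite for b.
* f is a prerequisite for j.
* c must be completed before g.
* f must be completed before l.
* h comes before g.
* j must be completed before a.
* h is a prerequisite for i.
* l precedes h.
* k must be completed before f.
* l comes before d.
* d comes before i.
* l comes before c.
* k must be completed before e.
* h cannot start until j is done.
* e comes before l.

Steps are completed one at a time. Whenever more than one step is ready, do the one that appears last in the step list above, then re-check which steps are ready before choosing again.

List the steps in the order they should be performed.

k is the only step with nothing outstanding, so it goes first.
Ready: f and e. f is listed later → f.
j now also ready, so the ready set is {e, j}; e is listed later → e.
l now also ready, so the ready set is {l, j}; l is listed later → l.
d, c and j are all available; d is listed later → d.
c and j are both available; c is listed later → c.
Next only j has its prerequisites met → j.
Ready: h and a. h is listed later → h.
i, b and g now also ready, so the ready set is {a, i, b, g}; a is listed later → a.
Ready: i, b and g. i is listed later → i.
b and g are both available; b is listed later → b.
g needed h and c, now all done → g.

k f e l d c j h a i b g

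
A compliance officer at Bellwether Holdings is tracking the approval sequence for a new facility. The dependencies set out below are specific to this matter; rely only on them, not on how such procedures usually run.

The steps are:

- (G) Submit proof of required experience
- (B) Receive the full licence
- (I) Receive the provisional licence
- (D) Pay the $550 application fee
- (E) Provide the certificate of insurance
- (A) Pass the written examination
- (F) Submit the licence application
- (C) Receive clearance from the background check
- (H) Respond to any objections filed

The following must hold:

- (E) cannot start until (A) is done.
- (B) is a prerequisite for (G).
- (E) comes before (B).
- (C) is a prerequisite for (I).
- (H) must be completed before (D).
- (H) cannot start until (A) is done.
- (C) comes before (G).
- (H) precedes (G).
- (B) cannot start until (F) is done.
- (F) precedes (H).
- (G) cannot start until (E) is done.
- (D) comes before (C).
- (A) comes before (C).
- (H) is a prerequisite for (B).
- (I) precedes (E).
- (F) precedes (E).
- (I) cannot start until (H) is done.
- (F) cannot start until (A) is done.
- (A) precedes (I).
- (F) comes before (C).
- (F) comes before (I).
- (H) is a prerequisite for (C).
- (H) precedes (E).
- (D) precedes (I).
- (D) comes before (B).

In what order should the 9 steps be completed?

(A), (F), (H), (D), (C), (I), (E), (B), (G)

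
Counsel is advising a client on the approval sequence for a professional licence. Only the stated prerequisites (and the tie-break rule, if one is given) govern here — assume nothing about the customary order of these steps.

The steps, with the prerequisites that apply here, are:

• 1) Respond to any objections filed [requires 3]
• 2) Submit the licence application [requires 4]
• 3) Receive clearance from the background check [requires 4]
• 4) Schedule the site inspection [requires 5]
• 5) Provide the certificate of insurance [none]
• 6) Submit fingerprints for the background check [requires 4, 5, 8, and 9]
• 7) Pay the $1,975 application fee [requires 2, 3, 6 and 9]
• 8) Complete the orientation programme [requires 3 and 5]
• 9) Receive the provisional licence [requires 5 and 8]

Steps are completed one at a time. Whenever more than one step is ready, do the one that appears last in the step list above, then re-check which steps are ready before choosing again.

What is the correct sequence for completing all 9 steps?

5, 4, 3, 8, 9, 6, 2, 7, 1

5 has no prerequisites → 5 first.
4 needed 5, now all done → 4.
3 and 2 are both available; 3 is listed later → 3.
8 and 1 now also ready, so the ready set is {8, 2, 1}; 8 is listed later → 8.
9 now also ready, so the ready set is {9, 2, 1}; 9 is listed later → 9.
6 now also ready, so the ready set is {6, 2, 1}; 6 is listed later → 6.
Now 2 and 1 have their prerequisites met. 2 is listed later, so 2 next.
Now 7 and 1 have their prerequisites met. 7 is listed later, so 7 next.
Next only 1 has its prerequisites met → 1.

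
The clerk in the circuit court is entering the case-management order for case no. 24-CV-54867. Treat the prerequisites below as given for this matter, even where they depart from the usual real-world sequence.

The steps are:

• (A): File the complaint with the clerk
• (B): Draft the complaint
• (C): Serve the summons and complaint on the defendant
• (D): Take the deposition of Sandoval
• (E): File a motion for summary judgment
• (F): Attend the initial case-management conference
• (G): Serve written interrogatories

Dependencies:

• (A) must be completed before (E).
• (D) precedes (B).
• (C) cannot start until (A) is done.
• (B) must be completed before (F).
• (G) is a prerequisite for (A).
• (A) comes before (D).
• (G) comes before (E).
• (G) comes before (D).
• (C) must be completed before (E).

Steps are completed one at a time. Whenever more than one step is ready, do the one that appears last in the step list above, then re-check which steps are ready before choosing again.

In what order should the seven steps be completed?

(G), (A), (D), (C), (E), (B), (F)

(G) has no prerequisites → (G) first.
(A) needed (G), now all done → (A).
(D) and (C) are both available; (D) is listed later → (D).
Now (C) and (B) have their prerequisites met. (C) is listed later, so (C) next.
(E) now also ready, so the ready set is {(E), (B)}; (E) is listed later → (E).
Next only (B) has its prerequisites met → (B).
That leaves (F) as the only ready step → (F).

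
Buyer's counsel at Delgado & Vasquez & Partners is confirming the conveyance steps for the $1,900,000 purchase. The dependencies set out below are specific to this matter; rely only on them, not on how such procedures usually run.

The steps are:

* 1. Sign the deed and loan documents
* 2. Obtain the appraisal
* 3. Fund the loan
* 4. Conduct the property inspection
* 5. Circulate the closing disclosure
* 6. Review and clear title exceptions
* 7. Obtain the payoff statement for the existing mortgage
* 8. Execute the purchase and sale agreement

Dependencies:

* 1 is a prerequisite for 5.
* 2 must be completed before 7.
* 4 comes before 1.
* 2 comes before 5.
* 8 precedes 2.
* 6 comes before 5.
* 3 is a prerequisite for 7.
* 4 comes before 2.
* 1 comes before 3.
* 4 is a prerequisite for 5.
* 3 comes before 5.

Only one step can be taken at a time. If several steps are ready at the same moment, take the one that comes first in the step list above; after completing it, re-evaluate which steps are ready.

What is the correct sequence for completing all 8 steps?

4, 1, 3, 6, 8, 2, 5, 7

4, 6 and 8 have no prerequisites; 4 is listed earlier, so 4 is first.
Now 1, 6 and 8 have their prerequisites met. 1 is listed earlier, so 1 next.
Ready: 3, 6 and 8. 3 is listed earlier → 3.
Ready: 6 and 8. 6 is listed earlier → 6.
Next only 8 has its prerequisites met → 8.
2 needed 4 and 8, now all done → 2.
Now 5 and 7 have their prerequisites met. 5 is listed earlier, so 5 next.
7 is the only step now ready → 7.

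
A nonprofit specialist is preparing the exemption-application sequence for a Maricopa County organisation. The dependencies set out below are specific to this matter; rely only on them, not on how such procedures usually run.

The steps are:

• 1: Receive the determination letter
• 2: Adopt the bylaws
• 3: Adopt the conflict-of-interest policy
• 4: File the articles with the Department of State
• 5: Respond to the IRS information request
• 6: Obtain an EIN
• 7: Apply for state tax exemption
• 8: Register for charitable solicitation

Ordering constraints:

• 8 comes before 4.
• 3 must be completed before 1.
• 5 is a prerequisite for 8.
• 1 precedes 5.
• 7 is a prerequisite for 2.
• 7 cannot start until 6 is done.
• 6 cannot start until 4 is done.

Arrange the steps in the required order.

3, 1, 5, 8, 4, 6, 7, 2

3 has no prerequisites → 3 first.
That leaves 1 as the only ready step → 1.
Next only 5 has its prerequisites met → 5.
Next only 8 has its prerequisites met → 8.
4 needed 8, now all done → 4.
6 is the only step now ready → 6.
7 is the only step now ready → 7.
That leaves 2 as the only ready step → 2.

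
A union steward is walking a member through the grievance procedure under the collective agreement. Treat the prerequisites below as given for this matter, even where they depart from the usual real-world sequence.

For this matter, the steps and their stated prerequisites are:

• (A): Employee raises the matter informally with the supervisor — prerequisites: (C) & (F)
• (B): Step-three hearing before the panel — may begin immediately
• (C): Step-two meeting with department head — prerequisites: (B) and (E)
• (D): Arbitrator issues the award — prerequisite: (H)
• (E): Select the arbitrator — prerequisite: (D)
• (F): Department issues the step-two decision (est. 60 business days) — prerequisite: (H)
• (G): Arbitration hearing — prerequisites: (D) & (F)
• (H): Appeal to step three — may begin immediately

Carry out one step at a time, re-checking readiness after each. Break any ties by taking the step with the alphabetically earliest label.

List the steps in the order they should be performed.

(B) and (H) have no prerequisites; (B) has the earlier label, so (B) is first.
Next only (H) has its prerequisites met → (H).
(D) and (F) are both available; (D) has the earlier label → (D).
(E) now also ready, so the ready set is {(E), (F)}; (E) has the earlier label → (E).
(C) now also ready, so the ready set is {(C), (F)}; (C) has the earlier label → (C).
(F) is the only step now ready → (F).
Ready: (A) and (G). (A) has the earlier label → (A).
Next only (G) has its prerequisites met → (G).

(B) (H) (D) (E) (C) (F) (A) (G)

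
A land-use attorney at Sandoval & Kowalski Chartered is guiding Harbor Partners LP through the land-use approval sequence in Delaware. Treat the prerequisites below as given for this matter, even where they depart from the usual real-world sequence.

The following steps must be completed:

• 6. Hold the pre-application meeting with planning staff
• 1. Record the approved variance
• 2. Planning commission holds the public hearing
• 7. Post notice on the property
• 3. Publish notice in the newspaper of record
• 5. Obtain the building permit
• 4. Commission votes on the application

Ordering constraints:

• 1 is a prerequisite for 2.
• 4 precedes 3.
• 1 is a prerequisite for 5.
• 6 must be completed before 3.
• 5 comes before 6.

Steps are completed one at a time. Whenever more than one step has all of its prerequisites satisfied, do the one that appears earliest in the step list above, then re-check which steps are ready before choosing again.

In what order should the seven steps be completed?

1 2 7 5 6 4 3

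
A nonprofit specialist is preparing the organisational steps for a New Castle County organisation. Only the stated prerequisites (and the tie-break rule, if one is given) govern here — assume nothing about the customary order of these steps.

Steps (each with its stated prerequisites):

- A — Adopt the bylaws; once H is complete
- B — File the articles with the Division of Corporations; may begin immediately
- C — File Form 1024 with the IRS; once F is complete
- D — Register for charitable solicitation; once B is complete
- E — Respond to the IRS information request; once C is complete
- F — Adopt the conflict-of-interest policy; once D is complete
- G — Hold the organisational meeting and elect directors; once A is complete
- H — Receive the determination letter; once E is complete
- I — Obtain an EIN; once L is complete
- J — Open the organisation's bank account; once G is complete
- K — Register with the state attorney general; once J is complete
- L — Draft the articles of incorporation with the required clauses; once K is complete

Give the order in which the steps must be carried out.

B D F C E H A G J K L I

Only B has no prerequisites, so it is first.
D needed B, now all done → D.
F needed D, now all done → F.
C is the only step now ready → C.
E is the only step now ready → E.
H is the only step now ready → H.
A needed H, now all done → A.
G needed A, now all done → G.
J needed G, now all done → J.
K is the only step now ready → K.
L is the only step now ready → L.
Next only I has its prerequisites met → I.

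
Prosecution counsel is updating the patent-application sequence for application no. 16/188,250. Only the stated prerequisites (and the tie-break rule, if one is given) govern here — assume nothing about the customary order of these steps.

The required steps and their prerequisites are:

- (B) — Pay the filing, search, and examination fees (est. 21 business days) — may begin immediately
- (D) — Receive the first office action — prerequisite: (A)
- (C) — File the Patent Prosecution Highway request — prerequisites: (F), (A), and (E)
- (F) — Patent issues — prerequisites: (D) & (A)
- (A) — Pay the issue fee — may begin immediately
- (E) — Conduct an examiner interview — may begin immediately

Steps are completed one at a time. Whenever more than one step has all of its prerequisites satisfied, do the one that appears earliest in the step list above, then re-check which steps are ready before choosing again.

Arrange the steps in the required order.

(B), (A) and (E) have no prerequisites; (B) is listed earlier, so (B) is first.
(A) and (E) are both available; (A) is listed earlier → (A).
Ready: (D) and (E). (D) is listed earlier → (D).
(F) now also ready, so the ready set is {(F), (E)}; (F) is listed earlier → (F).
Next only (E) has its prerequisites met → (E).
That leaves (C) as the only ready step → (C).

(B) → (A) → (D) → (F) → (E) → (C)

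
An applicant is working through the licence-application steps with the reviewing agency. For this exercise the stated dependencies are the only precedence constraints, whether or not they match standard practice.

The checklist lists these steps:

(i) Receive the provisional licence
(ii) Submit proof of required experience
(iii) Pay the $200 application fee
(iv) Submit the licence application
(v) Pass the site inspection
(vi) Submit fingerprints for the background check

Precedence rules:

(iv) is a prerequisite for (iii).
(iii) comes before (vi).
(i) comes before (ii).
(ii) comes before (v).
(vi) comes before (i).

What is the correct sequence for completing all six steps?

Only (iv) has no prerequisites, so it is first.
(iii) needed (iv), now all done → (iii).
Next only (vi) has its prerequisites met → (vi).
Next only (i) has its prerequisites met → (i).
(ii) needed (i), now all done → (ii).
(v) needed (ii), now all done → (v).

(iv), (iii), (vi), (i), (ii), (v)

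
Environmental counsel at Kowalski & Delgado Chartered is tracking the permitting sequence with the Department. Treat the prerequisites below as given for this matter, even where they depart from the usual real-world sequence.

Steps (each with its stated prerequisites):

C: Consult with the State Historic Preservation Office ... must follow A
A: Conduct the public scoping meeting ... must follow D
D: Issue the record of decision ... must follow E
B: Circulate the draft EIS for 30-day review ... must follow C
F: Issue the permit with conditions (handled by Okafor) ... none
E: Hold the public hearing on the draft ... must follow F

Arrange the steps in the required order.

F, E, D, A, C, B

Only F has no prerequisites, so it is first.
That leaves E as the only ready step → E.
D needed E, now all done → D.
A needed D, now all done → A.
C needed A, now all done → C.
B needed C, now all done → B.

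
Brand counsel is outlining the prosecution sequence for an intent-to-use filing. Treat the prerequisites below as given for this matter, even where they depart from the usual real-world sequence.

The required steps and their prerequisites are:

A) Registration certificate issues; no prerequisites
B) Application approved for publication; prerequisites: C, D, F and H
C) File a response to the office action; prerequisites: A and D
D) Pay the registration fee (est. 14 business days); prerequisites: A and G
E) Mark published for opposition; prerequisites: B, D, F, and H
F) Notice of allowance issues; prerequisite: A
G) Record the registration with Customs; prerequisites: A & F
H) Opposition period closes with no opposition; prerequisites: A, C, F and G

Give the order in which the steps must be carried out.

A has no prerequisites → A first.
That leaves F as the only ready step → F.
G needed A and F, now all done → G.
D needed A and G, now all done → D.
Next only C has its prerequisites met → C.
H is the only step now ready → H.
B is the only step now ready → B.
E needed B, D, F and H, now all done → E.

A, F, G, D, C, H, B, E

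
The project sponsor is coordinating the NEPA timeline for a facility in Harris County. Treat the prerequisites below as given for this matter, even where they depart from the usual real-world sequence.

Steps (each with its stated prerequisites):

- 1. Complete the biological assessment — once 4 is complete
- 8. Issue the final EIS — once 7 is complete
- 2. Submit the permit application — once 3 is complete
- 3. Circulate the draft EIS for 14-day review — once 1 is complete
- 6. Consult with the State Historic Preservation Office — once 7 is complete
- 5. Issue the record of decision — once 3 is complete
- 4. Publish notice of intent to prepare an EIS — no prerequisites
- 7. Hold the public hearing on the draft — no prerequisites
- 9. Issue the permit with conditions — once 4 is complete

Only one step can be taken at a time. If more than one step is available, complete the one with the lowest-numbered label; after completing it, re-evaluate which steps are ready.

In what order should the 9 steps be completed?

4 and 7 have no prerequisites; 4 has the earlier label, so 4 is first.
Ready: 1, 7 and 9. 1 has the earlier label → 1.
Ready: 3, 7 and 9. 3 has the earlier label → 3.
Now 2, 5, 7 and 9 have their prerequisites met. 2 has the earlier label, so 2 next.
Now 5, 7 and 9 have their prerequisites met. 5 has the earlier label, so 5 next.
Now 7 and 9 have their prerequisites met. 7 has the earlier label, so 7 next.
6 and 8 now also ready, so the ready set is {6, 8, 9}; 6 has the earlier label → 6.
Now 8 and 9 have their prerequisites met. 8 has the earlier label, so 8 next.
That leaves 9 as the only ready step → 9.

4, 1, 3, 2, 5, 7, 6, 8, 9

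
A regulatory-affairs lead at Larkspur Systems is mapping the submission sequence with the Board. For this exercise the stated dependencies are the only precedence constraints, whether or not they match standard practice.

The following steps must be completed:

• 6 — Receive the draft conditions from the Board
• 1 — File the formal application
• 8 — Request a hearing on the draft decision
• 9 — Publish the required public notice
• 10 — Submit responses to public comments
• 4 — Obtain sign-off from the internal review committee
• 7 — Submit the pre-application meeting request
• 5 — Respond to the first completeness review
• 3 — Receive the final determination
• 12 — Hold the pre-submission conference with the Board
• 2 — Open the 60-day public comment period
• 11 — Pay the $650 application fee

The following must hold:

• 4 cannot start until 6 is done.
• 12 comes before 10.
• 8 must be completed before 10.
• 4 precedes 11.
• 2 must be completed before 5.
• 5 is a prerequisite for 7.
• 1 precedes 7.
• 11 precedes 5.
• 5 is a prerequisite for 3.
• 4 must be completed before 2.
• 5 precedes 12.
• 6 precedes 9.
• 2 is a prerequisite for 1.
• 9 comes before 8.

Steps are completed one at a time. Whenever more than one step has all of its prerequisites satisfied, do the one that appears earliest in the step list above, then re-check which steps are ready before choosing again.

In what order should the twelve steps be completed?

6 9 8 4 2 1 11 5 7 3 12 10

6 has no prerequisites → 6 first.
9 and 4 are both available; 9 is listed earlier → 9.
8 and 4 are both available; 8 is listed earlier → 8.
4 needed 6, now all done → 4.
2 and 11 are both available; 2 is listed earlier → 2.
1 now also ready, so the ready set is {1, 11}; 1 is listed earlier → 1.
11 is the only step now ready → 11.
5 needed 2 and 11, now all done → 5.
Ready: 7, 3 and 12. 7 is listed earlier → 7.
Ready: 3 and 12. 3 is listed earlier → 3.
12 needed 5, now all done → 12.
10 is the only step now ready → 10.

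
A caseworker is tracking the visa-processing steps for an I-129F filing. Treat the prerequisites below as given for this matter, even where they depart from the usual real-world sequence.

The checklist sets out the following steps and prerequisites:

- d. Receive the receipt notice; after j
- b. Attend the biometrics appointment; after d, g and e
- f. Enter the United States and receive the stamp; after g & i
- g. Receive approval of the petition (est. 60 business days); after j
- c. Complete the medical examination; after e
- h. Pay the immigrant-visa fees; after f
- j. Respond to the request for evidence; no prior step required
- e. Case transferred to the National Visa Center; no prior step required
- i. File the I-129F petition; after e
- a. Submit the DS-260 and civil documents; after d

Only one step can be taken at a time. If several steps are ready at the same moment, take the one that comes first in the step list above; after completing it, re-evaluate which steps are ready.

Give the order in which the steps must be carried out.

Nothing is required for j and e. j is listed earlier → j first.
d, g and e are all available; d is listed earlier → d.
g, e and a are all available; g is listed earlier → g.
Now e and a have their prerequisites met. e is listed earlier, so e next.
b, c, i and a are all available; b is listed earlier → b.
Ready: c, i and a. c is listed earlier → c.
i and a are both available; i is listed earlier → i.
f now also ready, so the ready set is {f, a}; f is listed earlier → f.
h now also ready, so the ready set is {h, a}; h is listed earlier → h.
That leaves a as the only ready step → a.

j, d, g, e, b, c, i, f, h, a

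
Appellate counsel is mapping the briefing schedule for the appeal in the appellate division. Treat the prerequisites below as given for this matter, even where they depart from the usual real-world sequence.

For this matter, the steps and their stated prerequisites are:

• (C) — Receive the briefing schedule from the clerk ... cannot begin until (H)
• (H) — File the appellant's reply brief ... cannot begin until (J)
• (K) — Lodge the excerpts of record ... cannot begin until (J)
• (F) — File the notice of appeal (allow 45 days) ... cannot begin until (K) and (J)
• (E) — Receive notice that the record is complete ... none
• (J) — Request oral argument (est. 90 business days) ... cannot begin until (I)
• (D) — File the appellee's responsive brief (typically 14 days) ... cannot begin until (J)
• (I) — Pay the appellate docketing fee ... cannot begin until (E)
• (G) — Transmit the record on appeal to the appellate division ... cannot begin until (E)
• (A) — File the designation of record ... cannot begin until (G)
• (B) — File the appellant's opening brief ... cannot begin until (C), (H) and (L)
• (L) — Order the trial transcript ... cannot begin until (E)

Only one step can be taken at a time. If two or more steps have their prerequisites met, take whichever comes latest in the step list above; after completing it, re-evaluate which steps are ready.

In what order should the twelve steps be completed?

(E), (L), (G), (A), (I), (J), (D), (K), (F), (H), (C), (B)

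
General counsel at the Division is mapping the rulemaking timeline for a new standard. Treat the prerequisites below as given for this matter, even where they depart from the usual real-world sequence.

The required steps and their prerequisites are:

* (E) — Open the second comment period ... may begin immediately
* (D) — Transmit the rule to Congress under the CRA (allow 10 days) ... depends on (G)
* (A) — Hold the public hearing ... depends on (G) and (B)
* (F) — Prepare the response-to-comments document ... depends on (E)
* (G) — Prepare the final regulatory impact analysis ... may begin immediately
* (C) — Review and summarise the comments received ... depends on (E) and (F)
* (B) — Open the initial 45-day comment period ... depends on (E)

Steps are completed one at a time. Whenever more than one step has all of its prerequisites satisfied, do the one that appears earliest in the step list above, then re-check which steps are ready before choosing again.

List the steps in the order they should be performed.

(E) and (G) have no prerequisites; (E) is listed earlier, so (E) is first.
Ready: (F), (G) and (B). (F) is listed earlier → (F).
Now (G), (C) and (B) have their prerequisites met. (G) is listed earlier, so (G) next.
(D) now also ready, so the ready set is {(D), (C), (B)}; (D) is listed earlier → (D).
(C) and (B) are both available; (C) is listed earlier → (C).
Next only (B) has its prerequisites met → (B).
(A) needed (G) and (B), now all done → (A).

(E) (F) (G) (D) (C) (B) (A)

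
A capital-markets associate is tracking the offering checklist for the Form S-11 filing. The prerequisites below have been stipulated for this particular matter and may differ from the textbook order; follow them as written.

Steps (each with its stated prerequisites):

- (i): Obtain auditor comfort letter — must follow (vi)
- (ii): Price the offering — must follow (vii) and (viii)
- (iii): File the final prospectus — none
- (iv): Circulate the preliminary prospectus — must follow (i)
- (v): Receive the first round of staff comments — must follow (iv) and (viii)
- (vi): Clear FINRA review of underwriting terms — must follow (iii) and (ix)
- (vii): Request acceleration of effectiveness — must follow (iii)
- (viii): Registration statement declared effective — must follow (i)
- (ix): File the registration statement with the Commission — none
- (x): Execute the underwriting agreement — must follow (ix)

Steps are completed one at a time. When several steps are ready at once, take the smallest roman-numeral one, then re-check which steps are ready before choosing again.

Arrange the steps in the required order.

(iii) → (vii) → (ix) → (vi) → (i) → (iv) → (viii) → (ii) → (v) → (x)

(iii) and (ix) have no prerequisites; (iii) has the earlier label, so (iii) is first.
(vii) and (ix) are both available; (vii) has the earlier label → (vii).
Next only (ix) has its prerequisites met → (ix).
Now (vi) and (x) have their prerequisites met. (vi) has the earlier label, so (vi) next.
(i) and (x) are both available; (i) has the earlier label → (i).
(iv) and (viii) now also ready, so the ready set is {(iv), (viii), (x)}; (iv) has the earlier label → (iv).
(viii) and (x) are both available; (viii) has the earlier label → (viii).
(ii) and (v) now also ready, so the ready set is {(ii), (v), (x)}; (ii) has the earlier label → (ii).
(v) and (x) are both available; (v) has the earlier label → (v).
(x) is the only step now ready → (x).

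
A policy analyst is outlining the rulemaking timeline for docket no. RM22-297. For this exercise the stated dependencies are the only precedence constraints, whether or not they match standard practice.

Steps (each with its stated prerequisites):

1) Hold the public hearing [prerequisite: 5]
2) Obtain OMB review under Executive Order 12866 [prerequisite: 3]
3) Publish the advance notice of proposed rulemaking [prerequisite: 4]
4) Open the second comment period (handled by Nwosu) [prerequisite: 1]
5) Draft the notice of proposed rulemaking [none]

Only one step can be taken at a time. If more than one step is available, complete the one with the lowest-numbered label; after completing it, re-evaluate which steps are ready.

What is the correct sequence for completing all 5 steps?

5 1 4 3 2

Only 5 has no prerequisites, so it is first.
1 needed 5, now all done → 1.
Next only 4 has its prerequisites met → 4.
3 needed 4, now all done → 3.
2 needed 3, now all done → 2.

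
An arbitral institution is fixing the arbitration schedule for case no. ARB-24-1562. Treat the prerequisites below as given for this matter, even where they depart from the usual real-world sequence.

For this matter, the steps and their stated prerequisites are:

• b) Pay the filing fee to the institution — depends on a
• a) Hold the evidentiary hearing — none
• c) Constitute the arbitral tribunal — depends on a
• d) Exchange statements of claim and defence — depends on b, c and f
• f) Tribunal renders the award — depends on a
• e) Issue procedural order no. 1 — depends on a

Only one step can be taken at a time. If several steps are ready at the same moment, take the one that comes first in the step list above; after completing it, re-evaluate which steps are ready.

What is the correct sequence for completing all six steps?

a b c f d e

a has no prerequisites → a first.
b, c, f and e are all available; b is listed earlier → b.
Ready: c, f and e. c is listed earlier → c.
Ready: f and e. f is listed earlier → f.
Now d and e have their prerequisites met. d is listed earlier, so d next.
e needed a, now all done → e.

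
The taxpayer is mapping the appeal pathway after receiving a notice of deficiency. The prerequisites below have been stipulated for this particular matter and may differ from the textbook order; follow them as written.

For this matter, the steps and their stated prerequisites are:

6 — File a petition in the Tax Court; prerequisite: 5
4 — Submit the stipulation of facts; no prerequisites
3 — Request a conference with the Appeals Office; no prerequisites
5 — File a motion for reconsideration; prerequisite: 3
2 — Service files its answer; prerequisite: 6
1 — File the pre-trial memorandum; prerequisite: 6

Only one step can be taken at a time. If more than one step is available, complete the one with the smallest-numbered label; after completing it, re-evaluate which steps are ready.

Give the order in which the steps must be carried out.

3 and 4 have no prerequisites; 3 has the earlier label, so 3 is first.
Ready: 4 and 5. 4 has the earlier label → 4.
That leaves 5 as the only ready step → 5.
6 needed 5, now all done → 6.
Now 1 and 2 have their prerequisites met. 1 has the earlier label, so 1 next.
2 is the only step now ready → 2.

3, 4, 5, 6, 1, 2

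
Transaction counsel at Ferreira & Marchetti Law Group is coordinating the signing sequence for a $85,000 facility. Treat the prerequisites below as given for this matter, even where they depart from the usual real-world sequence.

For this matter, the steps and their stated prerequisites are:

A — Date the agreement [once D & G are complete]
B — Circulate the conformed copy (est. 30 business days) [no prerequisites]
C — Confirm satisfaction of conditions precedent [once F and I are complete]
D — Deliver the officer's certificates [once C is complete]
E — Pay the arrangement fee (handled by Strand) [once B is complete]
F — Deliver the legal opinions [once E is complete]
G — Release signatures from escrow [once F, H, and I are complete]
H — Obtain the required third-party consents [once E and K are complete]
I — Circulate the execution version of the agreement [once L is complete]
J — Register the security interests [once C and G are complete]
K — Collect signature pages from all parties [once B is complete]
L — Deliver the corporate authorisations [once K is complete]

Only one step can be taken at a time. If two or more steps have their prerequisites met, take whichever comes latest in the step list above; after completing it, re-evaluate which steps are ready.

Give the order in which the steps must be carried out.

B, K, L, I, E, H, F, G, C, J, D, A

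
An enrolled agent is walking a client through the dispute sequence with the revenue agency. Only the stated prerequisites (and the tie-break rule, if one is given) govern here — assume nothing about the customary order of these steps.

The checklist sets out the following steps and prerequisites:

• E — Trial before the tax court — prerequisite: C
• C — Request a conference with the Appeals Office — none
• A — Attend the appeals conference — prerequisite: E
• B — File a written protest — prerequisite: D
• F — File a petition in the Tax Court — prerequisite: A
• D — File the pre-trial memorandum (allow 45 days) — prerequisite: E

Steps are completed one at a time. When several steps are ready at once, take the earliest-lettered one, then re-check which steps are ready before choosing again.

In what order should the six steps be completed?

C, E, A, D, B, F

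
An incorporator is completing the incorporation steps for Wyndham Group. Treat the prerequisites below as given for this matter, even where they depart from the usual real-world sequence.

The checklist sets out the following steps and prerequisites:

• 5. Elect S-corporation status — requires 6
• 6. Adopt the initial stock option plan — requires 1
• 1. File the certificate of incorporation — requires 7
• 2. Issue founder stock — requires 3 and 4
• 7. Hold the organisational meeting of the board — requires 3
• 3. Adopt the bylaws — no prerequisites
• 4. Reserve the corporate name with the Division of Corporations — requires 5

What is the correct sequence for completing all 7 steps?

3, 7, 1, 6, 5, 4, 2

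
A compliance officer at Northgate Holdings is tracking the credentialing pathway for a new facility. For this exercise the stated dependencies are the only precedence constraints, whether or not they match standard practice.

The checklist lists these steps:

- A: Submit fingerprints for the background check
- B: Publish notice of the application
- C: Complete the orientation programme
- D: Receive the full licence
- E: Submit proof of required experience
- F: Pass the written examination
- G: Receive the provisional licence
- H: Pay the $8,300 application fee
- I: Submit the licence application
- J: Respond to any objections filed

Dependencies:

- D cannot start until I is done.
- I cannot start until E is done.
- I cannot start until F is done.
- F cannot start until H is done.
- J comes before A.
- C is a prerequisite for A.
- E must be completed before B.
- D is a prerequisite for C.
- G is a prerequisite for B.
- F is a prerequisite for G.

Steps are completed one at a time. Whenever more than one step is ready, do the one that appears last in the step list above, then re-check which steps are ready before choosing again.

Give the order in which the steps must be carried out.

J → H → F → G → E → I → D → C → B → A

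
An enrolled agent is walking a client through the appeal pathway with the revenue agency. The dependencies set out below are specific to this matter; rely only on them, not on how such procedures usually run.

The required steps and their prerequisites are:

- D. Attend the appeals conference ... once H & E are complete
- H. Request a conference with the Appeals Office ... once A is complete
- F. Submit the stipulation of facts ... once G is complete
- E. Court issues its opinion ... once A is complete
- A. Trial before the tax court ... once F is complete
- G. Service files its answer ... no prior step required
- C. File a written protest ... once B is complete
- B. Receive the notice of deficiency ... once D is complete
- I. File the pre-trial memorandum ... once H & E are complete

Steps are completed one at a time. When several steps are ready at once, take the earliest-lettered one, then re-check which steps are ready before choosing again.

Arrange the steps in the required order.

Only G has no prerequisites, so it is first.
Next only F has its prerequisites met → F.
That leaves A as the only ready step → A.
Now E and H have their prerequisites met. E has the earlier label, so E next.
H is the only step now ready → H.
Ready: D and I. D has the earlier label → D.
Ready: B and I. B has the earlier label → B.
C now also ready, so the ready set is {C, I}; C has the earlier label → C.
I needed E and H, now all done → I.

G, F, A, E, H, D, B, C, I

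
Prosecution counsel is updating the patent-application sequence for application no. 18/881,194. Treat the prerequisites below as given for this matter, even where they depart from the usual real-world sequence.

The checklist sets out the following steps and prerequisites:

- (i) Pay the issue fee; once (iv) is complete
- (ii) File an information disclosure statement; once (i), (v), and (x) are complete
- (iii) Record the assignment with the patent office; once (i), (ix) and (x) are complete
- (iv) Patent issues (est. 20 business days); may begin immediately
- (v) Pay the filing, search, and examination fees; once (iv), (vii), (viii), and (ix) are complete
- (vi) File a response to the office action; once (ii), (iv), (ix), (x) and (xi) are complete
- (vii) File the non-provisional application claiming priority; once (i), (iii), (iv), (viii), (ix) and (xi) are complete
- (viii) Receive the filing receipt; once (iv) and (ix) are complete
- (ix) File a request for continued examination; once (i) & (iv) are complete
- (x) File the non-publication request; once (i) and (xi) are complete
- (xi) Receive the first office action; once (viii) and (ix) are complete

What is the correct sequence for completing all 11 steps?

(iv), (i), (ix), (viii), (xi), (x), (iii), (vii), (v), (ii), (vi)

(iv) is the only step with nothing outstanding, so it goes first.
(i) needed (iv), now all done → (i).
(ix) is the only step now ready → (ix).
(viii) needed (iv) and (ix), now all done → (viii).
That leaves (xi) as the only ready step → (xi).
That leaves (x) as the only ready step → (x).
That leaves (iii) as the only ready step → (iii).
That leaves (vii) as the only ready step → (vii).
That leaves (v) as the only ready step → (v).
That leaves (ii) as the only ready step → (ii).
(vi) needed (ii), (iv), (ix), (x) and (xi), now all done → (vi).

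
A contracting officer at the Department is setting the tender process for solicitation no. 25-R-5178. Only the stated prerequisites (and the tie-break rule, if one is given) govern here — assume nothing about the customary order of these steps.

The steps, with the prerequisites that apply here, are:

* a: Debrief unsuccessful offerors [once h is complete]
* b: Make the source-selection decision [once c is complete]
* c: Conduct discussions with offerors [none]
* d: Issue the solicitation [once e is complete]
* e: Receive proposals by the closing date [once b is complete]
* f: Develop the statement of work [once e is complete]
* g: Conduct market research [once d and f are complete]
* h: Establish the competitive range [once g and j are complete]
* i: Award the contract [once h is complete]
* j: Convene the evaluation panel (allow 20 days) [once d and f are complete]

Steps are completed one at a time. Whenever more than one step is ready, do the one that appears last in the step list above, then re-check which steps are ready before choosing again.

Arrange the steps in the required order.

Only c has no prerequisites, so it is first.
b needed c, now all done → b.
e needed b, now all done → e.
Ready: f and d. f is listed later → f.
d is the only step now ready → d.
j and g are both available; j is listed later → j.
g needed f and d, now all done → g.
h needed j and g, now all done → h.
Ready: i and a. i is listed later → i.
a is the only step now ready → a.

c, b, e, f, d, j, g, h, i, a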